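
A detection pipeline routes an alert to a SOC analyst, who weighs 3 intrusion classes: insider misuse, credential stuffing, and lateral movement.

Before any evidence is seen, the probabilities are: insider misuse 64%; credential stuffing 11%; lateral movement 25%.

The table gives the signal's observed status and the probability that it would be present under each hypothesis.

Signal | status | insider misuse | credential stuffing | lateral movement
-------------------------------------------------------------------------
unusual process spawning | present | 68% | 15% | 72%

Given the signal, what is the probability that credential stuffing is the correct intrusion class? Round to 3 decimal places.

0.026

By Bayes' rule, the unnormalized weight for each hypothesis is prior × likelihood:
  insider misuse: 0.64 × 0.68 = 0.4352
  credential stuffing: 0.11 × 0.15 = 0.0165
  lateral movement: 0.25 × 0.72 = 0.18
Normalizing constant Z = 0.4352 + 0.0165 + 0.18 = 0.6317.
P(credential stuffing | evidence) = 0.0165 / 0.6317 ≈ 0.026.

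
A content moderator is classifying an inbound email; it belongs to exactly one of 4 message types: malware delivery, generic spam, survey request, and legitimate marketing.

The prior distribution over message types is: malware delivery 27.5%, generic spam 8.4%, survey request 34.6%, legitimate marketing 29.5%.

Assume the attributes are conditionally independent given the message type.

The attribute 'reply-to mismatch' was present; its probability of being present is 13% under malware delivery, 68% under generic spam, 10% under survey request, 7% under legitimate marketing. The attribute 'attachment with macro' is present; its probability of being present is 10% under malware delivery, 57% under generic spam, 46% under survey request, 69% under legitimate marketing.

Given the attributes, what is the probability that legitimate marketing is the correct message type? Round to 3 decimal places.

For each hypothesis, the unnormalized posterior weight is prior × product of the attribute likelihoods:
  malware delivery: 0.275 × 0.13 × 0.10 = 0.003575
  generic spam: 0.084 × 0.68 × 0.57 = 0.032558
  survey request: 0.346 × 0.10 × 0.46 = 0.015916
  legitimate marketing: 0.295 × 0.07 × 0.69 = 0.014249
The unnormalized weights sum to 0.066298.
P(legitimate marketing | evidence) = 0.014249 / 0.066298 ≈ 0.215.

0.215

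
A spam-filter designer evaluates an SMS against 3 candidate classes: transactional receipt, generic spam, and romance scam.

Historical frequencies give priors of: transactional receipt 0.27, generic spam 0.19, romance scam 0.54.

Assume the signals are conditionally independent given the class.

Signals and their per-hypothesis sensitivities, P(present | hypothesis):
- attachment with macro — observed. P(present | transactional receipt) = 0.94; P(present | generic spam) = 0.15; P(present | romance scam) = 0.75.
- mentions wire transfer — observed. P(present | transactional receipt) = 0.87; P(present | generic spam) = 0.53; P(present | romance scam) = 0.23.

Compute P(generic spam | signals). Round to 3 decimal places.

0.046

By Bayes' rule with conditional independence, the unnormalized weight for each hypothesis is prior × ∏ likelihoods:
  transactional receipt: 0.27 × 0.94 × 0.87 = 0.22081
  generic spam: 0.19 × 0.15 × 0.53 = 0.015105
  romance scam: 0.54 × 0.75 × 0.23 = 0.09315
The unnormalized weights sum to 0.32906.
P(generic spam | evidence) = 0.015105 / 0.32906 ≈ 0.046.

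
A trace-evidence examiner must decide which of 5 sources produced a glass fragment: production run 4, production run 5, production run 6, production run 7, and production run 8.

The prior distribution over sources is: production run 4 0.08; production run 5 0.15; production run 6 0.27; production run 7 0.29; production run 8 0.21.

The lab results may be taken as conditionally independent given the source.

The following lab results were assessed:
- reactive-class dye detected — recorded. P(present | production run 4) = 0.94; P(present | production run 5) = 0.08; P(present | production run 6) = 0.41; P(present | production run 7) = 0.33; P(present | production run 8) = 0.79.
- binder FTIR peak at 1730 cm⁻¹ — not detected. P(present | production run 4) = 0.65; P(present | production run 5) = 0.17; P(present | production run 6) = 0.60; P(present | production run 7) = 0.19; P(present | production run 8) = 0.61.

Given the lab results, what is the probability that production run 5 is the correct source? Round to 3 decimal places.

By Bayes' rule with conditional independence, the unnormalized weight for each hypothesis is prior × ∏ likelihoods (using 1 − P(present | H) for each absent lab result):
  production run 4: 0.08 × 0.94 × (1 − 0.65) = 0.02632
  production run 5: 0.15 × 0.08 × (1 − 0.17) = 0.00996
  production run 6: 0.27 × 0.41 × (1 − 0.60) = 0.04428
  production run 7: 0.29 × 0.33 × (1 − 0.19) = 0.077517
  production run 8: 0.21 × 0.79 × (1 − 0.61) = 0.064701
Normalizing constant Z = 0.02632 + 0.00996 + 0.04428 + 0.077517 + 0.064701 = 0.22278.
P(production run 5 | evidence) = 0.00996 / 0.22278 ≈ 0.045.

0.045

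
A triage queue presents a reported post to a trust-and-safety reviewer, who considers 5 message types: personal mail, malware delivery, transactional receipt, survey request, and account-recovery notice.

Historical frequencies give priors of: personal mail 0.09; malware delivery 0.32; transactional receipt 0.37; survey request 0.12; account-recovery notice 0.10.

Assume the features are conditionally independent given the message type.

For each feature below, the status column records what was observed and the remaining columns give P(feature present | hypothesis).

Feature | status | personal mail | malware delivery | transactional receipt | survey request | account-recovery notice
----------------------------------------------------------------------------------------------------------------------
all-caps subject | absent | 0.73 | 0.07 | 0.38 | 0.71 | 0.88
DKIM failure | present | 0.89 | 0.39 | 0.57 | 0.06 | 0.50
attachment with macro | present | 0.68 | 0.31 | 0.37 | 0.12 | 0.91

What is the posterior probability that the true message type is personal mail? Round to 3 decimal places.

0.140

Multiply each prior by the joint likelihood of the feature pattern (using 1 − P(present | H) for each absent feature):
  personal mail: 0.09 × (1 − 0.73) × 0.89 × 0.68 = 0.014706
  malware delivery: 0.32 × (1 − 0.07) × 0.39 × 0.31 = 0.03598
  transactional receipt: 0.37 × (1 − 0.38) × 0.57 × 0.37 = 0.04838
  survey request: 0.12 × (1 − 0.71) × 0.06 × 0.12 = 0.00025056
  account-recovery notice: 0.10 × (1 − 0.88) × 0.50 × 0.91 = 0.00546
Normalizing constant Z = 0.014706 + 0.03598 + 0.04838 + 0.00025056 + 0.00546 = 0.10478.
P(personal mail | evidence) = 0.014706 / 0.10478 ≈ 0.140.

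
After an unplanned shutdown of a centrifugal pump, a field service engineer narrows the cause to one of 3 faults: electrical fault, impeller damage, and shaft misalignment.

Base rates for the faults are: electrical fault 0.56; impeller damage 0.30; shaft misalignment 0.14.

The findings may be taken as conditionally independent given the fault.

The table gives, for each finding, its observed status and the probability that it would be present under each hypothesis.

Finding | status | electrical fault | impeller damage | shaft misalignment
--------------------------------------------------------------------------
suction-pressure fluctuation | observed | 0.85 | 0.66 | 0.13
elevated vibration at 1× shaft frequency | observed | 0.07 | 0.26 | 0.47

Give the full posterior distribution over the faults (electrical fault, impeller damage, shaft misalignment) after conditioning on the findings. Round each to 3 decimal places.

0.357, 0.551, 0.092

By Bayes' rule with conditional independence, the unnormalized weight for each hypothesis is prior × ∏ likelihoods:
  electrical fault: 0.56 × 0.85 × 0.07 = 0.03332
  impeller damage: 0.30 × 0.66 × 0.26 = 0.05148
  shaft misalignment: 0.14 × 0.13 × 0.47 = 0.008554
The unnormalized weights sum to 0.093354.
P(electrical fault | evidence) = 0.03332 / 0.093354 ≈ 0.357
P(impeller damage | evidence) = 0.05148 / 0.093354 ≈ 0.551
P(shaft misalignment | evidence) = 0.008554 / 0.093354 ≈ 0.092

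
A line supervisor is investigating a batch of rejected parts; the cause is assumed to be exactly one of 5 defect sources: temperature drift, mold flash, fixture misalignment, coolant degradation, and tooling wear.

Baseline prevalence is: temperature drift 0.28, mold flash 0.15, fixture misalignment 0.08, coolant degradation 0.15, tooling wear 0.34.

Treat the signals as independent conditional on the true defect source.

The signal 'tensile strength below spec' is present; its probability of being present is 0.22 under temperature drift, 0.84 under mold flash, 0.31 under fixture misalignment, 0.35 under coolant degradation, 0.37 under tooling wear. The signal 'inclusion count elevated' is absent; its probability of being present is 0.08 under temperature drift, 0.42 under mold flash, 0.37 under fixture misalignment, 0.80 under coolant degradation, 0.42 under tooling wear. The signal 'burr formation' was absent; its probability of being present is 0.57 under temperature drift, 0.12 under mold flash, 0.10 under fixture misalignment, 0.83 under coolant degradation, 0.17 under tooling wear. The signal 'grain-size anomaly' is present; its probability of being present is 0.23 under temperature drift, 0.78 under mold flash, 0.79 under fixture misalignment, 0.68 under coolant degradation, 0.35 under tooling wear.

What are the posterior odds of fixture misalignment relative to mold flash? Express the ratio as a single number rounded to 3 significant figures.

Posterior odds equal prior odds times the likelihood ratio; only the two competing hypotheses matter (using 1 − P(present | H) for each absent signal).
  fixture misalignment: 0.08 × 0.31 × (1 − 0.37) × (1 − 0.10) × 0.79 = 0.011109
  mold flash: 0.15 × 0.84 × (1 − 0.42) × (1 − 0.12) × 0.78 = 0.050162
Odds(fixture misalignment : mold flash) = 0.011109 / 0.050162 ≈ 0.221.

0.221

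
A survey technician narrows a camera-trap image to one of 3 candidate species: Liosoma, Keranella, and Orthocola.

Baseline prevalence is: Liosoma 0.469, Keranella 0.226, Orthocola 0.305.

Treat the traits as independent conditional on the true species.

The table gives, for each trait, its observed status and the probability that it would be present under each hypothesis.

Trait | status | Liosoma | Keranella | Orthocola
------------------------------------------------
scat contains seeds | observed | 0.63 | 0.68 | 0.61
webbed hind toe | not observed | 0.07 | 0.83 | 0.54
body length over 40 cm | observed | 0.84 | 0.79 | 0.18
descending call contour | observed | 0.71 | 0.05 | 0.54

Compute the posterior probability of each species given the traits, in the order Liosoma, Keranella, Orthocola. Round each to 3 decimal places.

0.946, 0.006, 0.048

By Bayes' rule with conditional independence, the unnormalized weight for each hypothesis is prior × ∏ likelihoods (using 1 − P(present | H) for each absent trait):
  Liosoma: 0.469 × 0.63 × (1 − 0.07) × 0.84 × 0.71 = 0.16388
  Keranella: 0.226 × 0.68 × (1 − 0.83) × 0.79 × 0.05 = 0.001032
  Orthocola: 0.305 × 0.61 × (1 − 0.54) × 0.18 × 0.54 = 0.0083187
Normalizing constant Z = 0.16388 + 0.001032 + 0.0083187 = 0.17323.
P(Liosoma | evidence) = 0.16388 / 0.17323 ≈ 0.946
P(Keranella | evidence) = 0.001032 / 0.17323 ≈ 0.006
P(Orthocola | evidence) = 0.0083187 / 0.17323 ≈ 0.048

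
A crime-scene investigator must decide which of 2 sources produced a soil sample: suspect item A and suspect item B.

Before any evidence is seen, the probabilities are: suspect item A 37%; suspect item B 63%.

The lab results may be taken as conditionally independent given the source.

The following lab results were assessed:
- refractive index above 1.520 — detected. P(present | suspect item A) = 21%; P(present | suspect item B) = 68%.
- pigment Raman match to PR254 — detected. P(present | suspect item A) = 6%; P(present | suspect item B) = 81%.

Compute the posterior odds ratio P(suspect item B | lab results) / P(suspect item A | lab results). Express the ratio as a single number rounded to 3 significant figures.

Unnormalized posterior weight (prior times the lab result likelihoods) for each of the two hypotheses:
  suspect item B: 0.63 × 0.68 × 0.81 = 0.347
  suspect item A: 0.37 × 0.21 × 0.06 = 0.004662
Posterior odds = 0.347 / 0.004662 ≈ 74.4.

74.4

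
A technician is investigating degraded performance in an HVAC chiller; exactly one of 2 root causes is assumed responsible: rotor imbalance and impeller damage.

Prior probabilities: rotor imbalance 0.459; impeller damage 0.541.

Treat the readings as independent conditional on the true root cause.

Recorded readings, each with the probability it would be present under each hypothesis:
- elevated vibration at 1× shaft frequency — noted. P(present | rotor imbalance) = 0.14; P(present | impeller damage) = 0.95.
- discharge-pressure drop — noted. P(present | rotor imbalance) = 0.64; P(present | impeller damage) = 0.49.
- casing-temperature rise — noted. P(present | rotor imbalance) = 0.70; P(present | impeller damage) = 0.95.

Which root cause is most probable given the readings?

By Bayes' rule with conditional independence, the unnormalized weight for each hypothesis is prior × ∏ likelihoods:
  rotor imbalance: 0.459 × 0.14 × 0.64 × 0.70 = 0.028788
  impeller damage: 0.541 × 0.95 × 0.49 × 0.95 = 0.23924
The unnormalized weights sum to 0.26803.
P(rotor imbalance | evidence) ≈ 0.028788 / 0.26803 ≈ 0.107
P(impeller damage | evidence) ≈ 0.23924 / 0.26803 ≈ 0.893
The largest is 0.893, so impeller damage is most probable.

impeller damage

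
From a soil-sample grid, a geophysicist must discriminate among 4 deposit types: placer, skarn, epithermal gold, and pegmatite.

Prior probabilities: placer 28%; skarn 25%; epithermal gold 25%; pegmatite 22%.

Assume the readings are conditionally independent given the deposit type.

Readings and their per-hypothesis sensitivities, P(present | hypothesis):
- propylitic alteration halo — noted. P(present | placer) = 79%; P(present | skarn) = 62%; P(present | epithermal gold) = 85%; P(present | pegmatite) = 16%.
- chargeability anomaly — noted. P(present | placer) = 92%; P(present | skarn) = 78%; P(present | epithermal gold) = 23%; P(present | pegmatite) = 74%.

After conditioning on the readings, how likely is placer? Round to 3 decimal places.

0.510

For each hypothesis, the unnormalized posterior weight is prior × product of the reading likelihoods:
  placer: 0.28 × 0.79 × 0.92 = 0.2035
  skarn: 0.25 × 0.62 × 0.78 = 0.1209
  epithermal gold: 0.25 × 0.85 × 0.23 = 0.048875
  pegmatite: 0.22 × 0.16 × 0.74 = 0.026048
Marginal likelihood of the evidence = 0.39933.
P(placer | evidence) = 0.2035 / 0.39933 ≈ 0.510.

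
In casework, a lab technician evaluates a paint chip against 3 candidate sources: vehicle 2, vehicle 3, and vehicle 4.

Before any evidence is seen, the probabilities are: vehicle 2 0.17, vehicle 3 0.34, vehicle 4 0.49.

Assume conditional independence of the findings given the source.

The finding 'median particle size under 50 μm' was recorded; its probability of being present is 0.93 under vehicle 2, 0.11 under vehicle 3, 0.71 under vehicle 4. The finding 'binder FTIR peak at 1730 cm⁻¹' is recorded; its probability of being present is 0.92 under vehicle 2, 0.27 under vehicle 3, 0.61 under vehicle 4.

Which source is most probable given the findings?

By Bayes' rule with conditional independence, the unnormalized weight for each hypothesis is prior × ∏ likelihoods:
  vehicle 2: 0.17 × 0.93 × 0.92 = 0.14545
  vehicle 3: 0.34 × 0.11 × 0.27 = 0.010098
  vehicle 4: 0.49 × 0.71 × 0.61 = 0.21222
Marginal likelihood of the evidence = 0.36777.
P(vehicle 2 | evidence) ≈ 0.14545 / 0.36777 ≈ 0.395
P(vehicle 3 | evidence) ≈ 0.010098 / 0.36777 ≈ 0.027
P(vehicle 4 | evidence) ≈ 0.21222 / 0.36777 ≈ 0.577
The largest is 0.577, so vehicle 4 is most probable.

vehicle 4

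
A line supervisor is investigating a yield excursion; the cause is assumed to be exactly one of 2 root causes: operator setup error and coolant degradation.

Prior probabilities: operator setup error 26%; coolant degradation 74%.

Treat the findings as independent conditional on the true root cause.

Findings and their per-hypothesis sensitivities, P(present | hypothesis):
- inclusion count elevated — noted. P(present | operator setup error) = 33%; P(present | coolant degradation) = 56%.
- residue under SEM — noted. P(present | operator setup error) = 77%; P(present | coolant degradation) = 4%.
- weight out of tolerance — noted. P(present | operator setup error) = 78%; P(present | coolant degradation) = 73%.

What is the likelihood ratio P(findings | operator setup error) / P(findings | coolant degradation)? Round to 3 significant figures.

The Bayes factor is the ratio of the joint likelihoods of the evidence pattern under the two hypotheses.
  operator setup error: 0.33 × 0.77 × 0.78 = 0.1982
  coolant degradation: 0.56 × 0.04 × 0.73 = 0.016352
Bayes factor = 0.1982 / 0.016352 ≈ 12.1

12.1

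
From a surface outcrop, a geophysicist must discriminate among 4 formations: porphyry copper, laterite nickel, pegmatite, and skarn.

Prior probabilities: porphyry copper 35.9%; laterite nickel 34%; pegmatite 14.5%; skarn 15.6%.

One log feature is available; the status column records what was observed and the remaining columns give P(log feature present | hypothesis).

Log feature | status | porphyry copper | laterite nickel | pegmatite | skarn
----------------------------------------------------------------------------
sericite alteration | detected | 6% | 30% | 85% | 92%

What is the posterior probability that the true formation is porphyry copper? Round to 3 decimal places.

By Bayes' rule, the unnormalized weight for each hypothesis is prior × likelihood:
  porphyry copper: 0.359 × 0.06 = 0.02154
  laterite nickel: 0.340 × 0.30 = 0.102
  pegmatite: 0.145 × 0.85 = 0.12325
  skarn: 0.156 × 0.92 = 0.14352
The unnormalized weights sum to 0.39031.
P(porphyry copper | evidence) = 0.02154 / 0.39031 ≈ 0.055.

0.055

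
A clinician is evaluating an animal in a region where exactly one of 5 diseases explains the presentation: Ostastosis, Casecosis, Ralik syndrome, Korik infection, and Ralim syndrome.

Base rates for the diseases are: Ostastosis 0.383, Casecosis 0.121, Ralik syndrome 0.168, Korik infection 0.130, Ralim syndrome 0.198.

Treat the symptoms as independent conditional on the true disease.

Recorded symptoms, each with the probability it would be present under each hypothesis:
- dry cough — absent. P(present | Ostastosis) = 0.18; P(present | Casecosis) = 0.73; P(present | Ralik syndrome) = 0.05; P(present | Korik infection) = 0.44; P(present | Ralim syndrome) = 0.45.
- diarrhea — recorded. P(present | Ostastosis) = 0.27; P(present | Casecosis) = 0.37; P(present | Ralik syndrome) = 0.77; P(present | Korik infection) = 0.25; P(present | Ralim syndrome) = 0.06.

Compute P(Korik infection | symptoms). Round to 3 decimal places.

0.074

Multiply each prior by the joint likelihood of the symptom pattern (using 1 − P(present | H) for each absent symptom):
  Ostastosis: 0.383 × (1 − 0.18) × 0.27 = 0.084796
  Casecosis: 0.121 × (1 − 0.73) × 0.37 = 0.012088
  Ralik syndrome: 0.168 × (1 − 0.05) × 0.77 = 0.12289
  Korik infection: 0.130 × (1 − 0.44) × 0.25 = 0.0182
  Ralim syndrome: 0.198 × (1 − 0.45) × 0.06 = 0.006534
The unnormalized weights sum to 0.24451.
P(Korik infection | evidence) = 0.0182 / 0.24451 ≈ 0.074.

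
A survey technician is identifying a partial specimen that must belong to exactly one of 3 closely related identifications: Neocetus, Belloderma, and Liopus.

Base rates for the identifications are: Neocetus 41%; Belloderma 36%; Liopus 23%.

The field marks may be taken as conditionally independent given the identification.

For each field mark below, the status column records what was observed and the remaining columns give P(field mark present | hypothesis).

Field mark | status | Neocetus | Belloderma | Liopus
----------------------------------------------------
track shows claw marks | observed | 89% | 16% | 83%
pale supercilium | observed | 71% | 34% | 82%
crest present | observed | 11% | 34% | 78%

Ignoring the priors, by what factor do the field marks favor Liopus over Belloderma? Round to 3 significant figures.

28.7

Joint likelihood of the field mark pattern under each hypothesis:
  Liopus: 0.83 × 0.82 × 0.78 = 0.53087
  Belloderma: 0.16 × 0.34 × 0.34 = 0.018496
Bayes factor = 0.53087 / 0.018496 ≈ 28.7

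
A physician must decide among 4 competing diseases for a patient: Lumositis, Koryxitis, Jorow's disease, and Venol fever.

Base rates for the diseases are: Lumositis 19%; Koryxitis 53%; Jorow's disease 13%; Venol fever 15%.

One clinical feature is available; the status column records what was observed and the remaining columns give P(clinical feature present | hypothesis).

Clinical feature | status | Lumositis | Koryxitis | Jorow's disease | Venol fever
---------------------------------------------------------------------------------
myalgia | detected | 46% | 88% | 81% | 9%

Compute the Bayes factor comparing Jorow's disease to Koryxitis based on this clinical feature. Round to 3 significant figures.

The Bayes factor is the ratio of the two likelihoods.
  Jorow's disease: 0.81
  Koryxitis: 0.88
Bayes factor = 0.81 / 0.88 ≈ 0.920

0.920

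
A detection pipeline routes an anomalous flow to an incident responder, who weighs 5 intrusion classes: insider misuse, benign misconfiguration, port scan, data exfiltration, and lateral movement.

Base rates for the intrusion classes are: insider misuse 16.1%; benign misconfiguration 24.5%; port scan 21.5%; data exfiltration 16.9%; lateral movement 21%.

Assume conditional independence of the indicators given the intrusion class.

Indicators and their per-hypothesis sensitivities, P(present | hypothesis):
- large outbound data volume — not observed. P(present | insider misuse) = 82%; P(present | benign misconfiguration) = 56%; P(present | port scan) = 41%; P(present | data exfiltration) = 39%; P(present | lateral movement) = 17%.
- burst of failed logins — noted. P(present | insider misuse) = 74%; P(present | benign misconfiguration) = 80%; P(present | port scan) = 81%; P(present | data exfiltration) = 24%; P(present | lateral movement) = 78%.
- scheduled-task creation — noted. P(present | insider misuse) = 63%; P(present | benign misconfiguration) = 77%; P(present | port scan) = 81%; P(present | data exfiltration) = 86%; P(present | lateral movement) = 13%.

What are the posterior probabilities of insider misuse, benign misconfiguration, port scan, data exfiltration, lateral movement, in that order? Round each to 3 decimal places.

Multiply each prior by the joint likelihood of the indicator pattern (using 1 − P(present | H) for each absent indicator):
  insider misuse: 0.161 × (1 − 0.82) × 0.74 × 0.63 = 0.01351
  benign misconfiguration: 0.245 × (1 − 0.56) × 0.80 × 0.77 = 0.066405
  port scan: 0.215 × (1 − 0.41) × 0.81 × 0.81 = 0.083226
  data exfiltration: 0.169 × (1 − 0.39) × 0.24 × 0.86 = 0.021278
  lateral movement: 0.210 × (1 − 0.17) × 0.78 × 0.13 = 0.017674
The unnormalized weights sum to 0.20209.
P(insider misuse | evidence) = 0.01351 / 0.20209 ≈ 0.067
P(benign misconfiguration | evidence) = 0.066405 / 0.20209 ≈ 0.329
P(port scan | evidence) = 0.083226 / 0.20209 ≈ 0.412
P(data exfiltration | evidence) = 0.021278 / 0.20209 ≈ 0.105
P(lateral movement | evidence) = 0.017674 / 0.20209 ≈ 0.087

0.067, 0.329, 0.412, 0.105, 0.087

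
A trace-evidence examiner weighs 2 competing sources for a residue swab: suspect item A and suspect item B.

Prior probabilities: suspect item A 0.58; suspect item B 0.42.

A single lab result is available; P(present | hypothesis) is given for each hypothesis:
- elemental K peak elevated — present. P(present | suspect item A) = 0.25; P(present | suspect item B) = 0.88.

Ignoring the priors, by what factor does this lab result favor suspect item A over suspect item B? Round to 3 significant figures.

0.284

The Bayes factor is the ratio of the two likelihoods.
  suspect item A: 0.25
  suspect item B: 0.88
Bayes factor = 0.25 / 0.88 ≈ 0.284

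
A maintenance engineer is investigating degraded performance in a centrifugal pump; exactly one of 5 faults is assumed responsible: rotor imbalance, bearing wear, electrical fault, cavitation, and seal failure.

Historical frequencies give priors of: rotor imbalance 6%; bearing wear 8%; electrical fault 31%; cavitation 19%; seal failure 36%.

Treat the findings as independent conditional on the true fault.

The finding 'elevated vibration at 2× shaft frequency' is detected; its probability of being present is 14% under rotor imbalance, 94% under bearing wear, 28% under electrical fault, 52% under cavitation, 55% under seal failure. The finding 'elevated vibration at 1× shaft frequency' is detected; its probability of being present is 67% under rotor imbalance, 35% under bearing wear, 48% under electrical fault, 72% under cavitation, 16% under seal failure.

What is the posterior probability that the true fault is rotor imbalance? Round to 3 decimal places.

0.032

For each hypothesis, the unnormalized posterior weight is prior × product of the finding likelihoods:
  rotor imbalance: 0.06 × 0.14 × 0.67 = 0.005628
  bearing wear: 0.08 × 0.94 × 0.35 = 0.02632
  electrical fault: 0.31 × 0.28 × 0.48 = 0.041664
  cavitation: 0.19 × 0.52 × 0.72 = 0.071136
  seal failure: 0.36 × 0.55 × 0.16 = 0.03168
Marginal likelihood of the evidence = 0.17643.
P(rotor imbalance | evidence) = 0.005628 / 0.17643 ≈ 0.032.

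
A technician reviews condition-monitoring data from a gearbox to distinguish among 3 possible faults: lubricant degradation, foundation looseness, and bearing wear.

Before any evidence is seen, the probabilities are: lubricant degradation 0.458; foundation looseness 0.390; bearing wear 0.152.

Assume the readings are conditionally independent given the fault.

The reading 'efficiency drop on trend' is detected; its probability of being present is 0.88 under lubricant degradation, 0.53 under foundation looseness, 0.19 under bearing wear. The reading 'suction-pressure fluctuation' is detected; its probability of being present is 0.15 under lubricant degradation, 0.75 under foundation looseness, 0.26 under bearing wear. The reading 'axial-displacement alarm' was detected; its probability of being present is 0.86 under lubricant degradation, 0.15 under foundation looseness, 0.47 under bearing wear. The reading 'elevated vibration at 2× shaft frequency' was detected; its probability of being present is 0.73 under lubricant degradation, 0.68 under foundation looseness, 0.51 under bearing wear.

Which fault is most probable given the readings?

Multiply each prior by the joint likelihood of the reading pattern:
  lubricant degradation: 0.458 × 0.88 × 0.15 × 0.86 × 0.73 = 0.037954
  foundation looseness: 0.390 × 0.53 × 0.75 × 0.15 × 0.68 = 0.015813
  bearing wear: 0.152 × 0.19 × 0.26 × 0.47 × 0.51 = 0.0017999
Normalizing constant Z = 0.037954 + 0.015813 + 0.0017999 = 0.055567.
P(lubricant degradation | evidence) ≈ 0.037954 / 0.055567 ≈ 0.683
P(foundation looseness | evidence) ≈ 0.015813 / 0.055567 ≈ 0.285
P(bearing wear | evidence) ≈ 0.0017999 / 0.055567 ≈ 0.032
The largest is 0.683, so lubricant degradation is most probable.

lubricant degradation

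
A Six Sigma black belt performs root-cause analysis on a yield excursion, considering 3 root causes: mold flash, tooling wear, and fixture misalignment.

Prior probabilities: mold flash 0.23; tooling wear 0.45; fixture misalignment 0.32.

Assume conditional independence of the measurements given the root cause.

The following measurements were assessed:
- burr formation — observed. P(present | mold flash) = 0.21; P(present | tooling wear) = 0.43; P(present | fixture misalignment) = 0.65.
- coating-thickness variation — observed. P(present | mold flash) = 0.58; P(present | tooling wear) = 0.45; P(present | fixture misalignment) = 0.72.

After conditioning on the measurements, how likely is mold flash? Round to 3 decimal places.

0.106

By Bayes' rule with conditional independence, the unnormalized weight for each hypothesis is prior × ∏ likelihoods:
  mold flash: 0.23 × 0.21 × 0.58 = 0.028014
  tooling wear: 0.45 × 0.43 × 0.45 = 0.087075
  fixture misalignment: 0.32 × 0.65 × 0.72 = 0.14976
The unnormalized weights sum to 0.26485.
P(mold flash | evidence) = 0.028014 / 0.26485 ≈ 0.106.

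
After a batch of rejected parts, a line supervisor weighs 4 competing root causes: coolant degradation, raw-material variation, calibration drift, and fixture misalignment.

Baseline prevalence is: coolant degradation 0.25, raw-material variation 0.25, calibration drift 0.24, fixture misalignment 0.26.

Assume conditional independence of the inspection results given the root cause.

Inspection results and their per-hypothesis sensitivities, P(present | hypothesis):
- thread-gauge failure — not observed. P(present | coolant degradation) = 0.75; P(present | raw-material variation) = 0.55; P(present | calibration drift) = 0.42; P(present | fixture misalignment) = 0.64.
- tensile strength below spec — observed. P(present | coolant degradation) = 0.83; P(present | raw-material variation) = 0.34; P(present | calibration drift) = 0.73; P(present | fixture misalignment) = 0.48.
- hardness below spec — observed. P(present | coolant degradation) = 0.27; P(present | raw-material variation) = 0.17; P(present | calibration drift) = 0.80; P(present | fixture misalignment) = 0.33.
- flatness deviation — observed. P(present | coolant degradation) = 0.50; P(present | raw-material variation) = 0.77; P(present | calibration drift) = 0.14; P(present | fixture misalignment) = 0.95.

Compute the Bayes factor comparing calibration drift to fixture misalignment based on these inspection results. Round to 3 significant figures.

Take the product of per-inspection result likelihoods under each hypothesis (using 1 − P(present | H) for each absent inspection result), then divide.
  calibration drift: (1 − 0.42) × 0.73 × 0.80 × 0.14 = 0.047421
  fixture misalignment: (1 − 0.64) × 0.48 × 0.33 × 0.95 = 0.054173
Bayes factor = 0.047421 / 0.054173 ≈ 0.875

0.875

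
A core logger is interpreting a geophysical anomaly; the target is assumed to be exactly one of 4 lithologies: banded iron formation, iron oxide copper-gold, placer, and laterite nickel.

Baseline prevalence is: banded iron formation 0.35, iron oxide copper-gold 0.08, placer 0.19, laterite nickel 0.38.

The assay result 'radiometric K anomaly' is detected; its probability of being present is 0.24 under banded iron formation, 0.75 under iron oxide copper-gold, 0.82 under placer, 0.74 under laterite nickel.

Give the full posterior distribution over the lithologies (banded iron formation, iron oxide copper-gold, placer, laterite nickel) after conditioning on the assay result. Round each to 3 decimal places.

For each hypothesis, the unnormalized posterior weight is prior × likelihood:
  banded iron formation: 0.35 × 0.24 = 0.084
  iron oxide copper-gold: 0.08 × 0.75 = 0.06
  placer: 0.19 × 0.82 = 0.1558
  laterite nickel: 0.38 × 0.74 = 0.2812
Normalizing constant Z = 0.084 + 0.06 + 0.1558 + 0.2812 = 0.581.
P(banded iron formation | evidence) = 0.084 / 0.581 ≈ 0.145
P(iron oxide copper-gold | evidence) = 0.06 / 0.581 ≈ 0.103
P(placer | evidence) = 0.1558 / 0.581 ≈ 0.268
P(laterite nickel | evidence) = 0.2812 / 0.581 ≈ 0.484

0.145, 0.103, 0.268, 0.484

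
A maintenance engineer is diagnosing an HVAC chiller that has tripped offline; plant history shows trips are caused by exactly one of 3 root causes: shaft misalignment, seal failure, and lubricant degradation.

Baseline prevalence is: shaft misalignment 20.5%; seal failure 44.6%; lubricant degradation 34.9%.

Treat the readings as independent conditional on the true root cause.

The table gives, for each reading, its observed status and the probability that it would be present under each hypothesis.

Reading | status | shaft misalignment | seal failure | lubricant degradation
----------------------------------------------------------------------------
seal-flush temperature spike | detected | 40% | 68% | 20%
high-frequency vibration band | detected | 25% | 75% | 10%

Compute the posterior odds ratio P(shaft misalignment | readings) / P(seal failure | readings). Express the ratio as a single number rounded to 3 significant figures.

Posterior odds equal prior odds times the likelihood ratio; only the two competing hypotheses matter.
  shaft misalignment: 0.205 × 0.40 × 0.25 = 0.0205
  seal failure: 0.446 × 0.68 × 0.75 = 0.22746
Odds(shaft misalignment : seal failure) = 0.0205 / 0.22746 ≈ 0.0901.

0.0901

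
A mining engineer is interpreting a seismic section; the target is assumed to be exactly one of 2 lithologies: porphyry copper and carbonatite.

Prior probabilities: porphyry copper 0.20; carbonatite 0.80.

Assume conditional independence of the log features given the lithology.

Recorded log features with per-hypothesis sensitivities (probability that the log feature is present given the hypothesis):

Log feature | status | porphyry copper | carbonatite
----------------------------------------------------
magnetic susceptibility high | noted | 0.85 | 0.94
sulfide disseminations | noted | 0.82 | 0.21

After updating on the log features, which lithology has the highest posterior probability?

carbonatite

Multiply each prior by the joint likelihood of the log feature pattern:
  porphyry copper: 0.20 × 0.85 × 0.82 = 0.1394
  carbonatite: 0.80 × 0.94 × 0.21 = 0.15792
Marginal likelihood of the evidence = 0.29732.
P(porphyry copper | evidence) ≈ 0.1394 / 0.29732 ≈ 0.469
P(carbonatite | evidence) ≈ 0.15792 / 0.29732 ≈ 0.531
The largest is 0.531, so carbonatite is most probable.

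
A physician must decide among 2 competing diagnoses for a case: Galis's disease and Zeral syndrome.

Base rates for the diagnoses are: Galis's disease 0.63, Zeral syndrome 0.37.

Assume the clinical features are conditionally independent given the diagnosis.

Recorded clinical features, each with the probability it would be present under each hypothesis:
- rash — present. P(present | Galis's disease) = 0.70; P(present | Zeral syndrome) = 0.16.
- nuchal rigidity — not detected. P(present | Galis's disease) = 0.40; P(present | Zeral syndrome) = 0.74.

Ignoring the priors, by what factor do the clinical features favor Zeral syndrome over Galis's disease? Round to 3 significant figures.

Take the product of per-clinical feature likelihoods under each hypothesis (using 1 − P(present | H) for each absent clinical feature), then divide.
  Zeral syndrome: 0.16 × (1 − 0.74) = 0.0416
  Galis's disease: 0.70 × (1 − 0.40) = 0.42
Bayes factor = 0.0416 / 0.42 ≈ 0.0990

0.0990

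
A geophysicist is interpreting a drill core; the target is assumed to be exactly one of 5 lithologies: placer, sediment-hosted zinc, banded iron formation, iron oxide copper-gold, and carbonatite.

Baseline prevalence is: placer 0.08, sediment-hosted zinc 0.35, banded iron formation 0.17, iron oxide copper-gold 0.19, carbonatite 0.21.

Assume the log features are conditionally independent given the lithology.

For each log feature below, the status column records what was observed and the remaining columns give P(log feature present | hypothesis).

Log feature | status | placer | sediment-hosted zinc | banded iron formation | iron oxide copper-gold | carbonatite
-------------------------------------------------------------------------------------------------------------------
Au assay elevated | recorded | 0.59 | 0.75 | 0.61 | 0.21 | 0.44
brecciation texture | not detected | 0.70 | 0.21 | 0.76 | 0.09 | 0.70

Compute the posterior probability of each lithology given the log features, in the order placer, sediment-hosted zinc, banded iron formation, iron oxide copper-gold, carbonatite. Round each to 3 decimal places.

For each hypothesis, the unnormalized posterior weight is prior × product of the log feature likelihoods (using 1 − P(present | H) for each absent log feature):
  placer: 0.08 × 0.59 × (1 − 0.70) = 0.01416
  sediment-hosted zinc: 0.35 × 0.75 × (1 − 0.21) = 0.20737
  banded iron formation: 0.17 × 0.61 × (1 − 0.76) = 0.024888
  iron oxide copper-gold: 0.19 × 0.21 × (1 − 0.09) = 0.036309
  carbonatite: 0.21 × 0.44 × (1 − 0.70) = 0.02772
The unnormalized weights sum to 0.31045.
P(placer | evidence) = 0.01416 / 0.31045 ≈ 0.046
P(sediment-hosted zinc | evidence) = 0.20737 / 0.31045 ≈ 0.668
P(banded iron formation | evidence) = 0.024888 / 0.31045 ≈ 0.080
P(iron oxide copper-gold | evidence) = 0.036309 / 0.31045 ≈ 0.117
P(carbonatite | evidence) = 0.02772 / 0.31045 ≈ 0.089

0.046, 0.668, 0.080, 0.117, 0.089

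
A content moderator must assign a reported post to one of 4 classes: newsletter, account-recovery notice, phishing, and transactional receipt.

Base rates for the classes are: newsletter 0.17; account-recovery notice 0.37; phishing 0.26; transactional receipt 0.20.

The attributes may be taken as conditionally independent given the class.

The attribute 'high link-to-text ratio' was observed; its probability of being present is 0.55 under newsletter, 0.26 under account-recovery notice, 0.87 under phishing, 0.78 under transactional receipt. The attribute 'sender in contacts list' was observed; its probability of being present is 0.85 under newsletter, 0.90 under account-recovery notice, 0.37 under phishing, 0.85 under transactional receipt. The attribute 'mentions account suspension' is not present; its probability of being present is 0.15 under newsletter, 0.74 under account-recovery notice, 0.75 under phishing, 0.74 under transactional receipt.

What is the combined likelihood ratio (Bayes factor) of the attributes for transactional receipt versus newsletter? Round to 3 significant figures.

0.434

Take the product of per-attribute likelihoods under each hypothesis (using 1 − P(present | H) for each absent attribute), then divide.
  transactional receipt: 0.78 × 0.85 × (1 − 0.74) = 0.17238
  newsletter: 0.55 × 0.85 × (1 − 0.15) = 0.39738
Bayes factor = 0.17238 / 0.39738 ≈ 0.434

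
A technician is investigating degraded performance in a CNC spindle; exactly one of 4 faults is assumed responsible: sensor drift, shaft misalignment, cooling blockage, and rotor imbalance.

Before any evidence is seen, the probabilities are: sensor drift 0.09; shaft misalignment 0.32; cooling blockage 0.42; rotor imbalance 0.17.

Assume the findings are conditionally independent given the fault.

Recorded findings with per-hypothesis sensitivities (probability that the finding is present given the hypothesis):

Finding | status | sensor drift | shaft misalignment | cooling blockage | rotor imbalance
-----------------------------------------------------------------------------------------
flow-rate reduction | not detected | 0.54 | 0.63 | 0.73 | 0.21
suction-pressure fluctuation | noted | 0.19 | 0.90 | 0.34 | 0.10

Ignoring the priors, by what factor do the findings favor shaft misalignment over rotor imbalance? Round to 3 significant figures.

4.22

Take the product of per-finding likelihoods under each hypothesis (using 1 − P(present | H) for each absent finding), then divide.
  shaft misalignment: (1 − 0.63) × 0.90 = 0.333
  rotor imbalance: (1 − 0.21) × 0.10 = 0.079
Bayes factor = 0.333 / 0.079 ≈ 4.22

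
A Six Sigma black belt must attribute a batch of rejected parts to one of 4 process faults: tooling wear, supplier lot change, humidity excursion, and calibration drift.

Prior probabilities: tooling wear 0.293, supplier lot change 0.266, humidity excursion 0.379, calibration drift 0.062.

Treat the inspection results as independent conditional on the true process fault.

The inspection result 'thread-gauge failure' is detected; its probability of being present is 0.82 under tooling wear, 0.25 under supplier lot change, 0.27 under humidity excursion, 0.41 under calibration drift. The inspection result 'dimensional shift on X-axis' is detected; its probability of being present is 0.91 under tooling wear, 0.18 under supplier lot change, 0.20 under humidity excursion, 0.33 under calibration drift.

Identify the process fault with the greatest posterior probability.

tooling wear

For each hypothesis, the unnormalized posterior weight is prior × product of the inspection result likelihoods:
  tooling wear: 0.293 × 0.82 × 0.91 = 0.21864
  supplier lot change: 0.266 × 0.25 × 0.18 = 0.01197
  humidity excursion: 0.379 × 0.27 × 0.20 = 0.020466
  calibration drift: 0.062 × 0.41 × 0.33 = 0.0083886
Normalizing constant Z = 0.21864 + 0.01197 + 0.020466 + 0.0083886 = 0.25946.
P(tooling wear | evidence) ≈ 0.21864 / 0.25946 ≈ 0.843
P(supplier lot change | evidence) ≈ 0.01197 / 0.25946 ≈ 0.046
P(humidity excursion | evidence) ≈ 0.020466 / 0.25946 ≈ 0.079
P(calibration drift | evidence) ≈ 0.0083886 / 0.25946 ≈ 0.032
The largest is 0.843, so tooling wear is most probable.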